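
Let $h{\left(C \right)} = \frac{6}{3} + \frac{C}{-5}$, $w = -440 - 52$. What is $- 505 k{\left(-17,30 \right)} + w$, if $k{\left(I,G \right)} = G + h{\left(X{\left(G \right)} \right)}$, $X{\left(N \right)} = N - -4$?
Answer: $-13218$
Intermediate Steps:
$X{\left(N \right)} = 4 + N$ ($X{\left(N \right)} = N + 4 = 4 + N$)
$w = -492$ ($w = -440 - 52 = -492$)
$h{\left(C \right)} = 2 - \frac{C}{5}$ ($h{\left(C \right)} = 6 \cdot \frac{1}{3} + C \left(- \frac{1}{5}\right) = 2 - \frac{C}{5}$)
$k{\left(I,G \right)} = \frac{6}{5} + \frac{4 G}{5}$ ($k{\left(I,G \right)} = G - \left(-2 + \frac{4 + G}{5}\right) = G + \left(2 - \left(\frac{4}{5} + \frac{G}{5}\right)\right) = G - \left(- \frac{6}{5} + \frac{G}{5}\right) = \frac{6}{5} + \frac{4 G}{5}$)
$- 505 k{\left(-17,30 \right)} + w = - 505 \left(\frac{6}{5} + \frac{4}{5} \cdot 30\right) - 492 = - 505 \left(\frac{6}{5} + 24\right) - 492 = \left(-505\right) \frac{126}{5} - 492 = -12726 - 492 = -13218$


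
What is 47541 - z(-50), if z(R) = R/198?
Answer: 4706584/99 ≈ 47541.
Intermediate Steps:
z(R) = R/198 (z(R) = R*(1/198) = R/198)
47541 - z(-50) = 47541 - (-50)/198 = 47541 - 1*(-25/99) = 47541 + 25/99 = 4706584/99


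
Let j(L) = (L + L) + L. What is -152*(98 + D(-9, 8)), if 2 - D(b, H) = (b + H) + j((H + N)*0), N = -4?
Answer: -15352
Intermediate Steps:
j(L) = 3*L (j(L) = 2*L + L = 3*L)
D(b, H) = 2 - H - b (D(b, H) = 2 - ((b + H) + 3*((H - 4)*0)) = 2 - ((H + b) + 3*((-4 + H)*0)) = 2 - ((H + b) + 3*0) = 2 - ((H + b) + 0) = 2 - (H + b) = 2 + (-H - b) = 2 - H - b)
-152*(98 + D(-9, 8)) = -152*(98 + (2 - 1*8 - 1*(-9))) = -152*(98 + (2 - 8 + 9)) = -152*(98 + 3) = -152*101 = -15352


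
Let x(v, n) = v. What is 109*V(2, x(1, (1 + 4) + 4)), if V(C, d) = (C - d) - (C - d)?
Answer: 0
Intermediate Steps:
V(C, d) = 0 (V(C, d) = (C - d) + (d - C) = 0)
109*V(2, x(1, (1 + 4) + 4)) = 109*0 = 0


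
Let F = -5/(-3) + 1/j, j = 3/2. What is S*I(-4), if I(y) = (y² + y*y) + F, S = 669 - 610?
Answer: 6077/3 ≈ 2025.7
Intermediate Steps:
S = 59
j = 3/2 (j = 3*(½) = 3/2 ≈ 1.5000)
F = 7/3 (F = -5/(-3) + 1/(3/2) = -5*(-⅓) + 1*(⅔) = 5/3 + ⅔ = 7/3 ≈ 2.3333)
I(y) = 7/3 + 2*y² (I(y) = (y² + y*y) + 7/3 = (y² + y²) + 7/3 = 2*y² + 7/3 = 7/3 + 2*y²)
S*I(-4) = 59*(7/3 + 2*(-4)²) = 59*(7/3 + 2*16) = 59*(7/3 + 32) = 59*(103/3) = 6077/3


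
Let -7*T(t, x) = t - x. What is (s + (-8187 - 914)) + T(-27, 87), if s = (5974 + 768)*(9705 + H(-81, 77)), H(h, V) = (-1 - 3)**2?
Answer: 458709281/7 ≈ 6.5530e+7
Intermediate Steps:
T(t, x) = -t/7 + x/7 (T(t, x) = -(t - x)/7 = -t/7 + x/7)
H(h, V) = 16 (H(h, V) = (-4)**2 = 16)
s = 65538982 (s = (5974 + 768)*(9705 + 16) = 6742*9721 = 65538982)
(s + (-8187 - 914)) + T(-27, 87) = (65538982 + (-8187 - 914)) + (-1/7*(-27) + (1/7)*87) = (65538982 - 9101) + (27/7 + 87/7) = 65529881 + 114/7 = 458709281/7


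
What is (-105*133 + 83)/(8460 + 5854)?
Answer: -6941/7157 ≈ -0.96982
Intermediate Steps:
(-105*133 + 83)/(8460 + 5854) = (-13965 + 83)/14314 = -13882*1/14314 = -6941/7157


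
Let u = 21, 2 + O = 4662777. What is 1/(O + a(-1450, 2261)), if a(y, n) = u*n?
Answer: 1/4710256 ≈ 2.1230e-7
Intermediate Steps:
O = 4662775 (O = -2 + 4662777 = 4662775)
a(y, n) = 21*n
1/(O + a(-1450, 2261)) = 1/(4662775 + 21*2261) = 1/(4662775 + 47481) = 1/4710256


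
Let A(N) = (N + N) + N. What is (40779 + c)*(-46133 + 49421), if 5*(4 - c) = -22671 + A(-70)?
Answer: 745705248/5 ≈ 1.4914e+8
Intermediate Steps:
A(N) = 3*N (A(N) = 2*N + N = 3*N)
c = 22901/5 (c = 4 - (-22671 + 3*(-70))/5 = 4 - (-22671 - 210)/5 = 4 - 1/5*(-22881) = 4 + 22881/5 = 22901/5 ≈ 4580.2)
(40779 + c)*(-46133 + 49421) = (40779 + 22901/5)*(-46133 + 49421) = (226796/5)*3288 = 745705248/5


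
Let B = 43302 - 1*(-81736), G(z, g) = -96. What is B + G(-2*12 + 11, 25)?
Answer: 124942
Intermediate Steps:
B = 125038 (B = 43302 + 81736 = 125038)
B + G(-2*12 + 11, 25) = 125038 - 96 = 124942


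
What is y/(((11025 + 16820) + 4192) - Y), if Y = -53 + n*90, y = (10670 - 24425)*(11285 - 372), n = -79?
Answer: -612687/160 ≈ -3829.3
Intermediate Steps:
y = -150108315 (y = -13755*10913 = -150108315)
Y = -7163 (Y = -53 - 79*90 = -53 - 7110 = -7163)
y/(((11025 + 16820) + 4192) - Y) = -150108315/(((11025 + 16820) + 4192) - 1*(-7163)) = -150108315/((27845 + 4192) + 7163) = -150108315/(32037 + 7163) = -150108315/39200 = -150108315*1/39200 = -612687/160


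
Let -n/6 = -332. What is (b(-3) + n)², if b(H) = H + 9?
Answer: 3992004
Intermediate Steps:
n = 1992 (n = -6*(-332) = 1992)
b(H) = 9 + H
(b(-3) + n)² = ((9 - 3) + 1992)² = (6 + 1992)² = 1998² = 3992004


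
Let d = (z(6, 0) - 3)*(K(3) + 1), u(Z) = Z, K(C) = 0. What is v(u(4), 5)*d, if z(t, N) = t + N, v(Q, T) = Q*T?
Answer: 60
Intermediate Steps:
z(t, N) = N + t
d = 3 (d = ((0 + 6) - 3)*(0 + 1) = (6 - 3)*1 = 3*1 = 3)
v(u(4), 5)*d = (4*5)*3 = 20*3 = 60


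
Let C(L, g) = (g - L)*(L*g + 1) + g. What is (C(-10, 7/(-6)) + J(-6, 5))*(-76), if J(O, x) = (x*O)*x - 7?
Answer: 31654/9 ≈ 3517.1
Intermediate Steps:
C(L, g) = g + (1 + L*g)*(g - L) (C(L, g) = (g - L)*(1 + L*g) + g = (1 + L*g)*(g - L) + g = g + (1 + L*g)*(g - L))
J(O, x) = -7 + O*x² (J(O, x) = (O*x)*x - 7 = O*x² - 7 = -7 + O*x²)
(C(-10, 7/(-6)) + J(-6, 5))*(-76) = ((-1*(-10) + 2*(7/(-6)) - 10*(7/(-6))² - 1*7/(-6)*(-10)²) + (-7 - 6*5²))*(-76) = ((10 + 2*(7*(-⅙)) - 10*(7*(-⅙))² - 1*7*(-⅙)*100) + (-7 - 6*25))*(-76) = ((10 + 2*(-7/6) - 10*(-7/6)² - 1*(-7/6)*100) + (-7 - 150))*(-76) = ((10 - 7/3 - 10*49/36 + 350/3) - 157)*(-76) = ((10 - 7/3 - 245/18 + 350/3) - 157)*(-76) = (1993/18 - 157)*(-76) = -833/18*(-76) = 31654/9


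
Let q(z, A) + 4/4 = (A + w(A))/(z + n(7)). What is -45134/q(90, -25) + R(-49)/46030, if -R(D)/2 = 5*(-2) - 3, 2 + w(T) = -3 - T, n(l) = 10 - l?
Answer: 48302294602/1127735 ≈ 42831.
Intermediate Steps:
w(T) = -5 - T (w(T) = -2 + (-3 - T) = -5 - T)
R(D) = 26 (R(D) = -2*(5*(-2) - 3) = -2*(-10 - 3) = -2*(-13) = 26)
q(z, A) = -1 - 5/(3 + z) (q(z, A) = -1 + (A + (-5 - A))/(z + (10 - 1*7)) = -1 - 5/(z + (10 - 7)) = -1 - 5/(z + 3) = -1 - 5/(3 + z))
-45134/q(90, -25) + R(-49)/46030 = -45134*(3 + 90)/(-8 - 1*90) + 26/46030 = -45134*93/(-8 - 90) + 26*(1/46030) = -45134/((1/93)*(-98)) + 13/23015 = -45134/(-98/93) + 13/23015 = -45134*(-93/98) + 13/23015 = 2098731/49 + 13/23015 = 48302294602/1127735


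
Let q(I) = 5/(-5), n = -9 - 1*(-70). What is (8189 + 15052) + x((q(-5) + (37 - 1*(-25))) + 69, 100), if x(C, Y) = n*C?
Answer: 31171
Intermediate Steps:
n = 61 (n = -9 + 70 = 61)
q(I) = -1 (q(I) = 5*(-1/5) = -1)
x(C, Y) = 61*C
(8189 + 15052) + x((q(-5) + (37 - 1*(-25))) + 69, 100) = (8189 + 15052) + 61*((-1 + (37 - 1*(-25))) + 69) = 23241 + 61*((-1 + (37 + 25)) + 69) = 23241 + 61*((-1 + 62) + 69) = 23241 + 61*(61 + 69) = 23241 + 61*130 = 23241 + 7930 = 31171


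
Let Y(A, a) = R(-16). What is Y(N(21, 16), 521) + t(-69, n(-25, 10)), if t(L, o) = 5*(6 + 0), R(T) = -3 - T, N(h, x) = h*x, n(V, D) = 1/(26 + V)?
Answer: 43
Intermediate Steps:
Y(A, a) = 13 (Y(A, a) = -3 - 1*(-16) = -3 + 16 = 13)
t(L, o) = 30 (t(L, o) = 5*6 = 30)
Y(N(21, 16), 521) + t(-69, n(-25, 10)) = 13 + 30 = 43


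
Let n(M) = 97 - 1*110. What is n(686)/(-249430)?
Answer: 13/249430 ≈ 5.2119e-5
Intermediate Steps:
n(M) = -13 (n(M) = 97 - 110 = -13)
n(686)/(-249430) = -13/(-249430) = -13*(-1/249430) = 13/249430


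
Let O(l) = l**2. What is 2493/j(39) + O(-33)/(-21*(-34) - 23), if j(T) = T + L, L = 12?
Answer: 592734/11747 ≈ 50.458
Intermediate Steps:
j(T) = 12 + T (j(T) = T + 12 = 12 + T)
2493/j(39) + O(-33)/(-21*(-34) - 23) = 2493/(12 + 39) + (-33)**2/(-21*(-34) - 23) = 2493/51 + 1089/(714 - 23) = 2493*(1/51) + 1089/691 = 831/17 + 1089*(1/691) = 831/17 + 1089/691 = 592734/11747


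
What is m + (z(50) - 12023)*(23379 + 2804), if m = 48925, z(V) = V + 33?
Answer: -312576095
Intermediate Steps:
z(V) = 33 + V
m + (z(50) - 12023)*(23379 + 2804) = 48925 + ((33 + 50) - 12023)*(23379 + 2804) = 48925 + (83 - 12023)*26183 = 48925 - 11940*26183 = 48925 - 312625020 = -312576095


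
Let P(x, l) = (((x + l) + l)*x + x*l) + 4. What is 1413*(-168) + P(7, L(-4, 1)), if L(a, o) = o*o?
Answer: -237310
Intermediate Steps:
L(a, o) = o²
P(x, l) = 4 + l*x + x*(x + 2*l) (P(x, l) = (((l + x) + l)*x + l*x) + 4 = ((x + 2*l)*x + l*x) + 4 = (x*(x + 2*l) + l*x) + 4 = (l*x + x*(x + 2*l)) + 4 = 4 + l*x + x*(x + 2*l))
1413*(-168) + P(7, L(-4, 1)) = 1413*(-168) + (4 + 7² + 3*1²*7) = -237384 + (4 + 49 + 3*1*7) = -237384 + (4 + 49 + 21) = -237384 + 74 = -237310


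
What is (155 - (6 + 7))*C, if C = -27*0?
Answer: 0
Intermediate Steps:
C = 0
(155 - (6 + 7))*C = (155 - (6 + 7))*0 = (155 - 1*13)*0 = (155 - 13)*0 = 142*0 = 0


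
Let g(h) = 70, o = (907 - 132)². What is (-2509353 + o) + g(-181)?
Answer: -1908658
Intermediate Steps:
o = 600625 (o = 775² = 600625)
(-2509353 + o) + g(-181) = (-2509353 + 600625) + 70 = -1908728 + 70 = -1908658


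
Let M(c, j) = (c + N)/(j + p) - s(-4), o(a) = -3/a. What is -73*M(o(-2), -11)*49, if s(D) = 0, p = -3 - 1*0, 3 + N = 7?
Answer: 5621/4 ≈ 1405.3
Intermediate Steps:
N = 4 (N = -3 + 7 = 4)
p = -3 (p = -3 + 0 = -3)
M(c, j) = (4 + c)/(-3 + j) (M(c, j) = (c + 4)/(j - 3) - 1*0 = (4 + c)/(-3 + j) + 0 = (4 + c)/(-3 + j))
-73*M(o(-2), -11)*49 = -73*(4 - 3/(-2))/(-3 - 11)*49 = -73*(4 - 3*(-1/2))/(-14)*49 = -(-73)*(4 + 3/2)/14*49 = -(-73)*11/(14*2)*49 = -73*(-11/28)*49 = (803/28)*49 = 5621/4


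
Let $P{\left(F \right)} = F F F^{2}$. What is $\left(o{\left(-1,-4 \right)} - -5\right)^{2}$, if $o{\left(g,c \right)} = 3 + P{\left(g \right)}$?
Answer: $81$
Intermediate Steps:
$P{\left(F \right)} = F^{4}$ ($P{\left(F \right)} = F^{2} F^{2} = F^{4}$)
$o{\left(g,c \right)} = 3 + g^{4}$
$\left(o{\left(-1,-4 \right)} - -5\right)^{2} = \left(\left(3 + \left(-1\right)^{4}\right) - -5\right)^{2} = \left(\left(3 + 1\right) + \left(-1 + 6\right)\right)^{2} = \left(4 + 5\right)^{2} = 9^{2} = 81$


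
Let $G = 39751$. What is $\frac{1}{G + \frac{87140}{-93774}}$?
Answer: $\frac{46887}{1863761567} \approx 2.5157 \cdot 10^{-5}$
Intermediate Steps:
$\frac{1}{G + \frac{87140}{-93774}} = \frac{1}{39751 + \frac{87140}{-93774}} = \frac{1}{39751 + 87140 \left(- \frac{1}{93774}\right)} = \frac{1}{39751 - \frac{43570}{46887}} = \frac{1}{\frac{1863761567}{46887}} = \frac{46887}{1863761567}$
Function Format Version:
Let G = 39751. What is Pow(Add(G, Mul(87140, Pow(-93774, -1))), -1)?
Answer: Rational(46887, 1863761567) ≈ 2.5157e-5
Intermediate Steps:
Pow(Add(G, Mul(87140, Pow(-93774, -1))), -1) = Pow(Add(39751, Mul(87140, Pow(-93774, -1))), -1) = Pow(Add(39751, Mul(87140, Rational(-1, 93774))), -1) = Pow(Add(39751, Rational(-43570, 46887)), -1) = Pow(Rational(1863761567, 46887), -1) = Rational(46887, 1863761567)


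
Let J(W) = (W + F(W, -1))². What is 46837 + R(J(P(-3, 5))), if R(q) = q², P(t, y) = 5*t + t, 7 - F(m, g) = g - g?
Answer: 61478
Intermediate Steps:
F(m, g) = 7 (F(m, g) = 7 - (g - g) = 7 - 1*0 = 7 + 0 = 7)
P(t, y) = 6*t
J(W) = (7 + W)² (J(W) = (W + 7)² = (7 + W)²)
46837 + R(J(P(-3, 5))) = 46837 + ((7 + 6*(-3))²)² = 46837 + ((7 - 18)²)² = 46837 + ((-11)²)² = 46837 + 121² = 46837 + 14641 = 61478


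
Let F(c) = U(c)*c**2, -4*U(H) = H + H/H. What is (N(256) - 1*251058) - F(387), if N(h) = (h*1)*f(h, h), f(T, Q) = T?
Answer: 14342071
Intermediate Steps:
N(h) = h**2 (N(h) = (h*1)*h = h*h = h**2)
U(H) = -1/4 - H/4 (U(H) = -(H + H/H)/4 = -(H + 1)/4 = -(1 + H)/4 = -1/4 - H/4)
F(c) = c**2*(-1/4 - c/4) (F(c) = (-1/4 - c/4)*c**2 = c**2*(-1/4 - c/4))
(N(256) - 1*251058) - F(387) = (256**2 - 1*251058) - 387**2*(-1 - 1*387)/4 = (65536 - 251058) - 149769*(-1 - 387)/4 = -185522 - 149769*(-388)/4 = -185522 - 1*(-14527593) = -185522 + 14527593 = 14342071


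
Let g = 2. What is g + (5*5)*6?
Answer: 152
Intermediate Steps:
g + (5*5)*6 = 2 + (5*5)*6 = 2 + 25*6 = 2 + 150 = 152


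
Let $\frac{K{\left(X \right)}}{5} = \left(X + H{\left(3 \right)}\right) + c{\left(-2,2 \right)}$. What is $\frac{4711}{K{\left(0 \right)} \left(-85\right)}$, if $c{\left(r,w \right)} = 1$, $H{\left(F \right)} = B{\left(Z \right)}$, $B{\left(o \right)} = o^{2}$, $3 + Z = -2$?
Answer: $- \frac{4711}{11050} \approx -0.42633$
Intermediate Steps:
$Z = -5$ ($Z = -3 - 2 = -5$)
$H{\left(F \right)} = 25$ ($H{\left(F \right)} = \left(-5\right)^{2} = 25$)
$K{\left(X \right)} = 130 + 5 X$ ($K{\left(X \right)} = 5 \left(\left(X + 25\right) + 1\right) = 5 \left(\left(25 + X\right) + 1\right) = 5 \left(26 + X\right) = 130 + 5 X$)
$\frac{4711}{K{\left(0 \right)} \left(-85\right)} = \frac{4711}{\left(130 + 5 \cdot 0\right) \left(-85\right)} = \frac{4711}{\left(130 + 0\right) \left(-85\right)} = \frac{4711}{130 \left(-85\right)} = \frac{4711}{-11050} = 4711 \left(- \frac{1}{11050}\right) = - \frac{4711}{11050}$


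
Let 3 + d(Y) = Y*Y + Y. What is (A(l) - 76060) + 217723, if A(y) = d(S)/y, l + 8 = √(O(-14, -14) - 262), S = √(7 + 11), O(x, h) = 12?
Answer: 22241031/157 - 12*√2/157 - 75*I*√10/314 - 15*I*√5/157 ≈ 1.4166e+5 - 0.96896*I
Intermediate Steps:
S = 3*√2 (S = √18 = 3*√2 ≈ 4.2426)
d(Y) = -3 + Y + Y² (d(Y) = -3 + (Y*Y + Y) = -3 + (Y² + Y) = -3 + (Y + Y²) = -3 + Y + Y²)
l = -8 + 5*I*√10 (l = -8 + √(12 - 262) = -8 + √(-250) = -8 + 5*I*√10 ≈ -8.0 + 15.811*I)
A(y) = (15 + 3*√2)/y (A(y) = (-3 + 3*√2 + (3*√2)²)/y = (-3 + 3*√2 + 18)/y = (15 + 3*√2)/y)
(A(l) - 76060) + 217723 = (3*(5 + √2)/(-8 + 5*I*√10) - 76060) + 217723 = (-76060 + 3*(5 + √2)/(-8 + 5*I*√10)) + 217723 = 141663 + 3*(5 + √2)/(-8 + 5*I*√10)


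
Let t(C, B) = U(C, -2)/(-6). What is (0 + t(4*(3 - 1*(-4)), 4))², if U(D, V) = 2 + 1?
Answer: ¼ ≈ 0.25000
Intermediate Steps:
U(D, V) = 3
t(C, B) = -½ (t(C, B) = 3/(-6) = 3*(-⅙) = -½)
(0 + t(4*(3 - 1*(-4)), 4))² = (0 - ½)² = (-½)² = ¼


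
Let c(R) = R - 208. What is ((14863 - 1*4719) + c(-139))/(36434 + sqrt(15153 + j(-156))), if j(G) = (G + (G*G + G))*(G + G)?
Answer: 356943898/1334916691 - 9797*I*sqrt(7480335)/1334916691 ≈ 0.26739 - 0.020072*I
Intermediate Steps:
c(R) = -208 + R
j(G) = 2*G*(G**2 + 2*G) (j(G) = (G + (G**2 + G))*(2*G) = (G + (G + G**2))*(2*G) = (G**2 + 2*G)*(2*G) = 2*G*(G**2 + 2*G))
((14863 - 1*4719) + c(-139))/(36434 + sqrt(15153 + j(-156))) = ((14863 - 1*4719) + (-208 - 139))/(36434 + sqrt(15153 + 2*(-156)**2*(2 - 156))) = ((14863 - 4719) - 347)/(36434 + sqrt(15153 + 2*24336*(-154))) = (10144 - 347)/(36434 + sqrt(15153 - 7495488)) = 9797/(36434 + sqrt(-7480335)) = 9797/(36434 + I*sqrt(7480335))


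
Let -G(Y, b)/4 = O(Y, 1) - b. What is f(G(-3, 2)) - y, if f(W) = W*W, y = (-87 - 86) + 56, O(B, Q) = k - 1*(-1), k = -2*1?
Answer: 261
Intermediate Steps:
k = -2
O(B, Q) = -1 (O(B, Q) = -2 - 1*(-1) = -2 + 1 = -1)
G(Y, b) = 4 + 4*b (G(Y, b) = -4*(-1 - b) = 4 + 4*b)
y = -117 (y = -173 + 56 = -117)
f(W) = W²
f(G(-3, 2)) - y = (4 + 4*2)² - 1*(-117) = (4 + 8)² + 117 = 12² + 117 = 144 + 117 = 261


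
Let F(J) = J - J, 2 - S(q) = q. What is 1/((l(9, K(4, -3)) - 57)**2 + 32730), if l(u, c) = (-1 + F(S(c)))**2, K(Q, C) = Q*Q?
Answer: 1/35866 ≈ 2.7882e-5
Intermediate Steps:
K(Q, C) = Q**2
S(q) = 2 - q
F(J) = 0
l(u, c) = 1 (l(u, c) = (-1 + 0)**2 = (-1)**2 = 1)
1/((l(9, K(4, -3)) - 57)**2 + 32730) = 1/((1 - 57)**2 + 32730) = 1/((-56)**2 + 32730) = 1/(3136 + 32730) = 1/35866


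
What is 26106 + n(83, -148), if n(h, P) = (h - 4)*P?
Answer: 14414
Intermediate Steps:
n(h, P) = P*(-4 + h) (n(h, P) = (-4 + h)*P = P*(-4 + h))
26106 + n(83, -148) = 26106 - 148*(-4 + 83) = 26106 - 148*79 = 26106 - 11692 = 14414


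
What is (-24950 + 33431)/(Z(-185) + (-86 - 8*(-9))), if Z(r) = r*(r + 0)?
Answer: 8481/34211 ≈ 0.24790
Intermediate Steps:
Z(r) = r**2 (Z(r) = r*r = r**2)
(-24950 + 33431)/(Z(-185) + (-86 - 8*(-9))) = (-24950 + 33431)/((-185)**2 + (-86 - 8*(-9))) = 8481/(34225 + (-86 + 72)) = 8481/(34225 - 14) = 8481/34211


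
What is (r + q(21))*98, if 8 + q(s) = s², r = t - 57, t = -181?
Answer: 19110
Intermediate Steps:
r = -238 (r = -181 - 57 = -238)
q(s) = -8 + s²
(r + q(21))*98 = (-238 + (-8 + 21²))*98 = (-238 + (-8 + 441))*98 = (-238 + 433)*98 = 195*98 = 19110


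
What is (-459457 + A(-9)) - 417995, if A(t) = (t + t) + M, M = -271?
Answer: -877741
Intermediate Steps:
A(t) = -271 + 2*t (A(t) = (t + t) - 271 = 2*t - 271 = -271 + 2*t)
(-459457 + A(-9)) - 417995 = (-459457 + (-271 + 2*(-9))) - 417995 = (-459457 + (-271 - 18)) - 417995 = (-459457 - 289) - 417995 = -459746 - 417995 = -877741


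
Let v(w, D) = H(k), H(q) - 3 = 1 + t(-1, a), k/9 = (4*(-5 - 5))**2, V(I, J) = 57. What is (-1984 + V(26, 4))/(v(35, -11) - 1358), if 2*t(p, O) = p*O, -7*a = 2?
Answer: 13489/9477 ≈ 1.4233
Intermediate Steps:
a = -2/7 (a = -1/7*2 = -2/7 ≈ -0.28571)
k = 14400 (k = 9*(4*(-5 - 5))**2 = 9*(4*(-10))**2 = 9*(-40)**2 = 9*1600 = 14400)
t(p, O) = O*p/2 (t(p, O) = (p*O)/2 = (O*p)/2 = O*p/2)
H(q) = 29/7 (H(q) = 3 + (1 + (1/2)*(-2/7)*(-1)) = 3 + (1 + 1/7) = 3 + 8/7 = 29/7)
v(w, D) = 29/7
(-1984 + V(26, 4))/(v(35, -11) - 1358) = (-1984 + 57)/(29/7 - 1358) = -1927/(-9477/7) = -1927*(-7/9477) = 13489/9477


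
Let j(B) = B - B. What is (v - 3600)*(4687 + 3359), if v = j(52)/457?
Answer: -28965600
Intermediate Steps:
j(B) = 0
v = 0 (v = 0/457 = 0*(1/457) = 0)
(v - 3600)*(4687 + 3359) = (0 - 3600)*(4687 + 3359) = -3600*8046 = -28965600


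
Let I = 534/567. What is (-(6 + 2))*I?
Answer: -1424/189 ≈ -7.5344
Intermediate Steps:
I = 178/189 (I = 534*(1/567) = 178/189 ≈ 0.94180)
(-(6 + 2))*I = -(6 + 2)*(178/189) = -1*8*(178/189) = -8*178/189 = -1424/189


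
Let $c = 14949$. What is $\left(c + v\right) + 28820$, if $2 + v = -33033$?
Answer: $10734$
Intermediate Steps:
$v = -33035$ ($v = -2 - 33033 = -33035$)
$\left(c + v\right) + 28820 = \left(14949 - 33035\right) + 28820 = -18086 + 28820 = 10734$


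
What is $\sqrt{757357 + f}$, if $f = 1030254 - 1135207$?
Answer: $2 \sqrt{163101} \approx 807.71$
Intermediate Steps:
$f = -104953$
$\sqrt{757357 + f} = \sqrt{757357 - 104953} = \sqrt{652404} = 2 \sqrt{163101}$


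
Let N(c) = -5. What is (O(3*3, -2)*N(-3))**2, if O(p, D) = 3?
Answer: 225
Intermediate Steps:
(O(3*3, -2)*N(-3))**2 = (3*(-5))**2 = (-15)**2 = 225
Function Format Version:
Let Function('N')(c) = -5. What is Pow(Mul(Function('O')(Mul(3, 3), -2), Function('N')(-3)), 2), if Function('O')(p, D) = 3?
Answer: 225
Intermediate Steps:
Pow(Mul(Function('O')(Mul(3, 3), -2), Function('N')(-3)), 2) = Pow(Mul(3, -5), 2) = Pow(-15, 2) = 225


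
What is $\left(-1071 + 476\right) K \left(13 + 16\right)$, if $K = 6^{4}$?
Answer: $-22362480$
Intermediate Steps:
$K = 1296$
$\left(-1071 + 476\right) K \left(13 + 16\right) = \left(-1071 + 476\right) 1296 \left(13 + 16\right) = - 595 \cdot 1296 \cdot 29 = \left(-595\right) 37584 = -22362480$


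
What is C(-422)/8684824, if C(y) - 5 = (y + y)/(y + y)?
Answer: 3/4342412 ≈ 6.9086e-7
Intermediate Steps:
C(y) = 6 (C(y) = 5 + (y + y)/(y + y) = 5 + (2*y)/((2*y)) = 5 + (2*y)*(1/(2*y)) = 5 + 1 = 6)
C(-422)/8684824 = 6/8684824 = 6*(1/8684824) = 3/4342412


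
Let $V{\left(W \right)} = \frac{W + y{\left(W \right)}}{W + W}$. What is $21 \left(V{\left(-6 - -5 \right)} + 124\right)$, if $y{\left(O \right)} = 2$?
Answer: $\frac{5187}{2} \approx 2593.5$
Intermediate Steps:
$V{\left(W \right)} = \frac{2 + W}{2 W}$ ($V{\left(W \right)} = \frac{W + 2}{W + W} = \frac{2 + W}{2 W}$)
$21 \left(V{\left(-6 - -5 \right)} + 124\right) = 21 \left(\frac{2 - 1}{2 \left(-6 - -5\right)} + 124\right) = 21 \left(\frac{2 + \left(-6 + 5\right)}{2 \left(-6 + 5\right)} + 124\right) = 21 \left(\frac{2 - 1}{2 \left(-1\right)} + 124\right) = 21 \left(\frac{1}{2} \left(-1\right) 1 + 124\right) = 21 \left(- \frac{1}{2} + 124\right) = 21 \cdot \frac{247}{2} = \frac{5187}{2}$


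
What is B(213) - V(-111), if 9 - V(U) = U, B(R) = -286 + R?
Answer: -193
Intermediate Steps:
V(U) = 9 - U
B(213) - V(-111) = (-286 + 213) - (9 - 1*(-111)) = -73 - (9 + 111) = -73 - 1*120 = -73 - 120 = -193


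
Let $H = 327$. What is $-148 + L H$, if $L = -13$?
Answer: $-4399$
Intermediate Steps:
$-148 + L H = -148 - 4251 = -4399$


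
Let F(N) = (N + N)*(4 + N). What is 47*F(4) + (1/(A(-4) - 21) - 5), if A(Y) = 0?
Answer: 63062/21 ≈ 3003.0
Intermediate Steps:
F(N) = 2*N*(4 + N) (F(N) = (2*N)*(4 + N) = 2*N*(4 + N))
47*F(4) + (1/(A(-4) - 21) - 5) = 47*(2*4*(4 + 4)) + (1/(0 - 21) - 5) = 47*(2*4*8) + (1/(-21) - 5) = 47*64 + (-1/21 - 5) = 3008 - 106/21 = 63062/21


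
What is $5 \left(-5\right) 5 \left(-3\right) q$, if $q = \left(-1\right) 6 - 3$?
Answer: $-3375$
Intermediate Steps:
$q = -9$ ($q = -6 - 3 = -9$)
$5 \left(-5\right) 5 \left(-3\right) q = 5 \left(-5\right) 5 \left(-3\right) \left(-9\right) = 5 \left(\left(-25\right) \left(-3\right)\right) \left(-9\right) = 5 \cdot 75 \left(-9\right) = 375 \left(-9\right) = -3375$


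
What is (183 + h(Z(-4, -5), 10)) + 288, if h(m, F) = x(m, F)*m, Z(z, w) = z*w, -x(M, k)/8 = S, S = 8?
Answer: -809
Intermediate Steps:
x(M, k) = -64 (x(M, k) = -8*8 = -64)
Z(z, w) = w*z
h(m, F) = -64*m
(183 + h(Z(-4, -5), 10)) + 288 = (183 - (-320)*(-4)) + 288 = (183 - 64*20) + 288 = (183 - 1280) + 288 = -1097 + 288 = -809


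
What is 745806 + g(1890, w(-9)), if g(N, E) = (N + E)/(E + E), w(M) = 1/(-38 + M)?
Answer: 1402783/2 ≈ 7.0139e+5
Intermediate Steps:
g(N, E) = (E + N)/(2*E) (g(N, E) = (E + N)/((2*E)) = (E + N)*(1/(2*E)) = (E + N)/(2*E))
745806 + g(1890, w(-9)) = 745806 + (1/(-38 - 9) + 1890)/(2*(1/(-38 - 9))) = 745806 + (1/(-47) + 1890)/(2*(1/(-47))) = 745806 + (-1/47 + 1890)/(2*(-1/47)) = 745806 + (½)*(-47)*(88829/47) = 745806 - 88829/2 = 1402783/2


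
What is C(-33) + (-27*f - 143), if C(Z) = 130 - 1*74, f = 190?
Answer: -5217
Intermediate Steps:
C(Z) = 56 (C(Z) = 130 - 74 = 56)
C(-33) + (-27*f - 143) = 56 + (-27*190 - 143) = 56 + (-5130 - 143) = 56 - 5273 = -5217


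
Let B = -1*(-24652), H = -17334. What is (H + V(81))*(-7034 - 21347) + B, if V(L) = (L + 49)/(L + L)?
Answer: 39848608621/81 ≈ 4.9196e+8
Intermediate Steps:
V(L) = (49 + L)/(2*L) (V(L) = (49 + L)/((2*L)) = (49 + L)*(1/(2*L)) = (49 + L)/(2*L))
B = 24652
(H + V(81))*(-7034 - 21347) + B = (-17334 + (½)*(49 + 81)/81)*(-7034 - 21347) + 24652 = (-17334 + (½)*(1/81)*130)*(-28381) + 24652 = (-17334 + 65/81)*(-28381) + 24652 = -1403989/81*(-28381) + 24652 = 39846611809/81 + 24652 = 39848608621/81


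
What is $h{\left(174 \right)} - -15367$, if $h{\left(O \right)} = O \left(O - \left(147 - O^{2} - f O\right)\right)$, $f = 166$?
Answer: $10313905$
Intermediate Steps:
$h{\left(O \right)} = O \left(-147 + O^{2} + 167 O\right)$ ($h{\left(O \right)} = O \left(O - \left(147 - O^{2} - 166 O\right)\right) = O \left(O + \left(-147 + O^{2} + 166 O\right)\right) = O \left(-147 + O^{2} + 167 O\right)$)
$h{\left(174 \right)} - -15367 = 174 \left(-147 + 174^{2} + 167 \cdot 174\right) - -15367 = 174 \left(-147 + 30276 + 29058\right) + 15367 = 174 \cdot 59187 + 15367 = 10298538 + 15367 = 10313905$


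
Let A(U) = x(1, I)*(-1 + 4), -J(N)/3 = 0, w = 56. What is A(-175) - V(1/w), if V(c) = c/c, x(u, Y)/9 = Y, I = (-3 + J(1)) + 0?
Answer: -82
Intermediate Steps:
J(N) = 0 (J(N) = -3*0 = 0)
I = -3 (I = (-3 + 0) + 0 = -3 + 0 = -3)
x(u, Y) = 9*Y
V(c) = 1
A(U) = -81 (A(U) = (9*(-3))*(-1 + 4) = -27*3 = -81)
A(-175) - V(1/w) = -81 - 1*1 = -81 - 1 = -82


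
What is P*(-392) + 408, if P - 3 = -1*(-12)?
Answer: -5472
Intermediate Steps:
P = 15 (P = 3 - 1*(-12) = 3 + 12 = 15)
P*(-392) + 408 = 15*(-392) + 408 = -5880 + 408 = -5472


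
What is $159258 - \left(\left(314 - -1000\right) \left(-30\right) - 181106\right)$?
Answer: $379784$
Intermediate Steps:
$159258 - \left(\left(314 - -1000\right) \left(-30\right) - 181106\right) = 159258 - \left(\left(314 + 1000\right) \left(-30\right) - 181106\right) = 159258 - \left(1314 \left(-30\right) - 181106\right) = 159258 - \left(-39420 - 181106\right) = 159258 - -220526 = 159258 + 220526 = 379784$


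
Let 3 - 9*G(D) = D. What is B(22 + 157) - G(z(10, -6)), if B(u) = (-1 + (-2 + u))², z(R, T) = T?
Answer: 30975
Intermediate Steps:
G(D) = ⅓ - D/9
B(u) = (-3 + u)²
B(22 + 157) - G(z(10, -6)) = (-3 + (22 + 157))² - (⅓ - ⅑*(-6)) = (-3 + 179)² - (⅓ + ⅔) = 176² - 1*1 = 30976 - 1 = 30975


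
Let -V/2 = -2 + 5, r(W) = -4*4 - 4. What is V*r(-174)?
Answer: 120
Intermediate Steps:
r(W) = -20 (r(W) = -16 - 4 = -20)
V = -6 (V = -2*(-2 + 5) = -2*3 = -6)
V*r(-174) = -6*(-20) = 120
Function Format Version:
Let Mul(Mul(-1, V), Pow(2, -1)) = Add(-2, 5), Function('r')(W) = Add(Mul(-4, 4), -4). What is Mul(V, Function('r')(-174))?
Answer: 120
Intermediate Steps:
Function('r')(W) = -20 (Function('r')(W) = Add(-16, -4) = -20)
V = -6 (V = Mul(-2, Add(-2, 5)) = Mul(-2, 3) = -6)
Mul(V, Function('r')(-174)) = Mul(-6, -20) = 120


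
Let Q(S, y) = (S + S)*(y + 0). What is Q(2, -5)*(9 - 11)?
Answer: 40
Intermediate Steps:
Q(S, y) = 2*S*y (Q(S, y) = (2*S)*y = 2*S*y)
Q(2, -5)*(9 - 11) = (2*2*(-5))*(9 - 11) = -20*(-2) = 40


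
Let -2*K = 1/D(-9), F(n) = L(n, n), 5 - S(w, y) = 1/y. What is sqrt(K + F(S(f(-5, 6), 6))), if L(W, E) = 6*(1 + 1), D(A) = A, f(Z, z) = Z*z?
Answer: sqrt(434)/6 ≈ 3.4721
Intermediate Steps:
S(w, y) = 5 - 1/y
L(W, E) = 12 (L(W, E) = 6*2 = 12)
F(n) = 12
K = 1/18 (K = -1/2/(-9) = -1/2*(-1/9) = 1/18 ≈ 0.055556)
sqrt(K + F(S(f(-5, 6), 6))) = sqrt(1/18 + 12) = sqrt(217/18) = sqrt(434)/6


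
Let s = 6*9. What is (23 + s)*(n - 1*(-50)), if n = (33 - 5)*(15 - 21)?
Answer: -9086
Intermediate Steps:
n = -168 (n = 28*(-6) = -168)
s = 54
(23 + s)*(n - 1*(-50)) = (23 + 54)*(-168 - 1*(-50)) = 77*(-168 + 50) = 77*(-118) = -9086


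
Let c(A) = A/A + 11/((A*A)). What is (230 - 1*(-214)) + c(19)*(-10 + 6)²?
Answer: 166236/361 ≈ 460.49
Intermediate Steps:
c(A) = 1 + 11/A² (c(A) = 1 + 11/(A²) = 1 + 11/A²)
(230 - 1*(-214)) + c(19)*(-10 + 6)² = (230 - 1*(-214)) + (1 + 11/19²)*(-10 + 6)² = (230 + 214) + (1 + 11*(1/361))*(-4)² = 444 + (1 + 11/361)*16 = 444 + (372/361)*16 = 444 + 5952/361 = 166236/361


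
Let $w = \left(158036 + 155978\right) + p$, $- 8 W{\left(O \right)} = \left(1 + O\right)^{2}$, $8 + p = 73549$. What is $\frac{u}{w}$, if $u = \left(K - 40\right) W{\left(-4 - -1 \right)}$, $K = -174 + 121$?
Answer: $\frac{31}{258370} \approx 0.00011998$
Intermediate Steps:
$p = 73541$ ($p = -8 + 73549 = 73541$)
$W{\left(O \right)} = - \frac{\left(1 + O\right)^{2}}{8}$
$K = -53$
$w = 387555$ ($w = \left(158036 + 155978\right) + 73541 = 314014 + 73541 = 387555$)
$u = \frac{93}{2}$ ($u = \left(-53 - 40\right) \left(- \frac{\left(1 - 3\right)^{2}}{8}\right) = - 93 \left(- \frac{\left(1 + \left(-4 + 1\right)\right)^{2}}{8}\right) = - 93 \left(- \frac{\left(1 - 3\right)^{2}}{8}\right) = - 93 \left(- \frac{\left(-2\right)^{2}}{8}\right) = - 93 \left(\left(- \frac{1}{8}\right) 4\right) = \left(-93\right) \left(- \frac{1}{2}\right) = \frac{93}{2} \approx 46.5$)
$\frac{u}{w} = \frac{93}{2 \cdot 387555} = \frac{93}{2} \cdot \frac{1}{387555} = \frac{31}{258370}$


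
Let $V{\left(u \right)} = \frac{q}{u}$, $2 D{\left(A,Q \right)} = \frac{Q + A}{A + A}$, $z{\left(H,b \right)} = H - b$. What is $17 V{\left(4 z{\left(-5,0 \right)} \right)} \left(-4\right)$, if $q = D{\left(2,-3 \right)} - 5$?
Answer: $- \frac{697}{40} \approx -17.425$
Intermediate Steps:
$D{\left(A,Q \right)} = \frac{A + Q}{4 A}$ ($D{\left(A,Q \right)} = \frac{\left(Q + A\right) \frac{1}{A + A}}{2} = \frac{\left(A + Q\right) \frac{1}{2 A}}{2} = \frac{\frac{1}{2} \frac{1}{A} \left(A + Q\right)}{2} = \frac{A + Q}{4 A}$)
$q = - \frac{41}{8}$ ($q = \frac{2 - 3}{4 \cdot 2} - 5 = \frac{1}{4} \cdot \frac{1}{2} \left(-1\right) - 5 = - \frac{1}{8} - 5 = - \frac{41}{8} \approx -5.125$)
$V{\left(u \right)} = - \frac{41}{8 u}$
$17 V{\left(4 z{\left(-5,0 \right)} \right)} \left(-4\right) = 17 \left(- \frac{41}{8 \cdot 4 \left(-5 - 0\right)}\right) \left(-4\right) = 17 \left(- \frac{41}{8 \cdot 4 \left(-5 + 0\right)}\right) \left(-4\right) = 17 \left(- \frac{41}{8 \cdot 4 \left(-5\right)}\right) \left(-4\right) = 17 \left(- \frac{41}{8 \left(-20\right)}\right) \left(-4\right) = 17 \left(\left(- \frac{41}{8}\right) \left(- \frac{1}{20}\right)\right) \left(-4\right) = 17 \cdot \frac{41}{160} \left(-4\right) = \frac{697}{160} \left(-4\right) = - \frac{697}{40}$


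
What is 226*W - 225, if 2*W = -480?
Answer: -54465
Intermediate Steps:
W = -240 (W = (½)*(-480) = -240)
226*W - 225 = 226*(-240) - 225 = -54240 - 225 = -54465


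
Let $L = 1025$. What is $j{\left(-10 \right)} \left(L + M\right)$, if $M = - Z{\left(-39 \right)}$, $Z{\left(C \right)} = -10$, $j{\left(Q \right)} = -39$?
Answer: $-40365$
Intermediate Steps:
$M = 10$ ($M = \left(-1\right) \left(-10\right) = 10$)
$j{\left(-10 \right)} \left(L + M\right) = - 39 \left(1025 + 10\right) = \left(-39\right) 1035 = -40365$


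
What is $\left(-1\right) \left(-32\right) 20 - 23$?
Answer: $617$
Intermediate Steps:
$\left(-1\right) \left(-32\right) 20 - 23 = 32 \cdot 20 - 23 = 640 - 23 = 617$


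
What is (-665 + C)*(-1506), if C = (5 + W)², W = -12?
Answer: 927696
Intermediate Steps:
C = 49 (C = (5 - 12)² = (-7)² = 49)
(-665 + C)*(-1506) = (-665 + 49)*(-1506) = -616*(-1506) = 927696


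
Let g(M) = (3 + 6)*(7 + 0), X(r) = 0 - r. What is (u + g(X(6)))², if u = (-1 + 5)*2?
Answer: 5041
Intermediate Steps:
X(r) = -r
u = 8 (u = 4*2 = 8)
g(M) = 63 (g(M) = 9*7 = 63)
(u + g(X(6)))² = (8 + 63)² = 71² = 5041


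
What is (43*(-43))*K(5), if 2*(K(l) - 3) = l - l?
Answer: -5547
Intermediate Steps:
K(l) = 3 (K(l) = 3 + (l - l)/2 = 3 + (½)*0 = 3 + 0 = 3)
(43*(-43))*K(5) = (43*(-43))*3 = -1849*3 = -5547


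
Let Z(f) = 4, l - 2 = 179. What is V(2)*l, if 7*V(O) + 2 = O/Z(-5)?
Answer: -543/14 ≈ -38.786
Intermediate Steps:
l = 181 (l = 2 + 179 = 181)
V(O) = -2/7 + O/28 (V(O) = -2/7 + (O/4)/7 = -2/7 + O/28)
V(2)*l = (-2/7 + (1/28)*2)*181 = (-2/7 + 1/14)*181 = -3/14*181 = -543/14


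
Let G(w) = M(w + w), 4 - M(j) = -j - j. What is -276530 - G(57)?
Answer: -276762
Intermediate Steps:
M(j) = 4 + 2*j (M(j) = 4 - (-j - j) = 4 - (-2)*j = 4 + 2*j)
G(w) = 4 + 4*w (G(w) = 4 + 2*(w + w) = 4 + 2*(2*w) = 4 + 4*w)
-276530 - G(57) = -276530 - (4 + 4*57) = -276530 - (4 + 228) = -276530 - 1*232 = -276530 - 232 = -276762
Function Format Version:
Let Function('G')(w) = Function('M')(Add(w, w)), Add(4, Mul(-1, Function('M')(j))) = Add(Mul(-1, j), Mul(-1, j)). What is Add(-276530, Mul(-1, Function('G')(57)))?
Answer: -276762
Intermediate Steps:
Function('M')(j) = Add(4, Mul(2, j)) (Function('M')(j) = Add(4, Mul(-1, Add(Mul(-1, j), Mul(-1, j)))) = Add(4, Mul(-1, Mul(-2, j))) = Add(4, Mul(2, j)))
Function('G')(w) = Add(4, Mul(4, w)) (Function('G')(w) = Add(4, Mul(2, Add(w, w))) = Add(4, Mul(2, Mul(2, w))) = Add(4, Mul(4, w)))
Add(-276530, Mul(-1, Function('G')(57))) = Add(-276530, Mul(-1, Add(4, Mul(4, 57)))) = Add(-276530, Mul(-1, Add(4, 228))) = Add(-276530, Mul(-1, 232)) = Add(-276530, -232) = -276762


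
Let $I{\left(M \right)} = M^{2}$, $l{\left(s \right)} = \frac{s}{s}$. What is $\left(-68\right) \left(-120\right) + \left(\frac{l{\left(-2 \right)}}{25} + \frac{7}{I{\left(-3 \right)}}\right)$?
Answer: $\frac{1836184}{225} \approx 8160.8$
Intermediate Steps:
$l{\left(s \right)} = 1$
$\left(-68\right) \left(-120\right) + \left(\frac{l{\left(-2 \right)}}{25} + \frac{7}{I{\left(-3 \right)}}\right) = \left(-68\right) \left(-120\right) + \left(1 \cdot \frac{1}{25} + \frac{7}{\left(-3\right)^{2}}\right) = 8160 + \left(1 \cdot \frac{1}{25} + \frac{7}{9}\right) = 8160 + \left(\frac{1}{25} + 7 \cdot \frac{1}{9}\right) = 8160 + \left(\frac{1}{25} + \frac{7}{9}\right) = 8160 + \frac{184}{225} = \frac{1836184}{225}$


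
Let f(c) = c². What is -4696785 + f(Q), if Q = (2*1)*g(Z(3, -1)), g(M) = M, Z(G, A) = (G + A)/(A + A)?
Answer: -4696781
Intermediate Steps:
Z(G, A) = (A + G)/(2*A) (Z(G, A) = (A + G)/((2*A)) = (A + G)*(1/(2*A)) = (A + G)/(2*A))
Q = -2 (Q = (2*1)*((½)*(-1 + 3)/(-1)) = 2*((½)*(-1)*2) = 2*(-1) = -2)
-4696785 + f(Q) = -4696785 + (-2)² = -4696785 + 4 = -4696781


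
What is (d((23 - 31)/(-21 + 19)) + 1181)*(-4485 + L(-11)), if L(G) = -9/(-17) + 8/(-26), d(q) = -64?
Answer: -1107098912/221 ≈ -5.0095e+6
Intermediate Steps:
L(G) = 49/221 (L(G) = -9*(-1/17) + 8*(-1/26) = 9/17 - 4/13 = 49/221)
(d((23 - 31)/(-21 + 19)) + 1181)*(-4485 + L(-11)) = (-64 + 1181)*(-4485 + 49/221) = 1117*(-991136/221) = -1107098912/221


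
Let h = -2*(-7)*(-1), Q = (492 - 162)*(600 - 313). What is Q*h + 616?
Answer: -1325324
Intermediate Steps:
Q = 94710 (Q = 330*287 = 94710)
h = -14 (h = 14*(-1) = -14)
Q*h + 616 = 94710*(-14) + 616 = -1325940 + 616 = -1325324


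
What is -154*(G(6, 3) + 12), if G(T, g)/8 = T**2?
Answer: -46200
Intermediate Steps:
G(T, g) = 8*T**2
-154*(G(6, 3) + 12) = -154*(8*6**2 + 12) = -154*(8*36 + 12) = -154*(288 + 12) = -154*300 = -46200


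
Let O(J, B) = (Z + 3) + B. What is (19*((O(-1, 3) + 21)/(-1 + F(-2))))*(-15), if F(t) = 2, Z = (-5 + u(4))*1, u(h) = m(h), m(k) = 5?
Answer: -7695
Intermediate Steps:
u(h) = 5
Z = 0 (Z = (-5 + 5)*1 = 0*1 = 0)
O(J, B) = 3 + B (O(J, B) = (0 + 3) + B = 3 + B)
(19*((O(-1, 3) + 21)/(-1 + F(-2))))*(-15) = (19*(((3 + 3) + 21)/(-1 + 2)))*(-15) = (19*((6 + 21)/1))*(-15) = (19*(27*1))*(-15) = (19*27)*(-15) = 513*(-15) = -7695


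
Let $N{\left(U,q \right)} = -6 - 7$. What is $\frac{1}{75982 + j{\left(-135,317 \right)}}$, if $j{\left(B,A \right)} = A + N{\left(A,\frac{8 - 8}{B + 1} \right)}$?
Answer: $\frac{1}{76286} \approx 1.3109 \cdot 10^{-5}$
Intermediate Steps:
$N{\left(U,q \right)} = -13$ ($N{\left(U,q \right)} = -6 - 7 = -13$)
$j{\left(B,A \right)} = -13 + A$ ($j{\left(B,A \right)} = A - 13 = -13 + A$)
$\frac{1}{75982 + j{\left(-135,317 \right)}} = \frac{1}{75982 + \left(-13 + 317\right)} = \frac{1}{75982 + 304} = \frac{1}{76286}$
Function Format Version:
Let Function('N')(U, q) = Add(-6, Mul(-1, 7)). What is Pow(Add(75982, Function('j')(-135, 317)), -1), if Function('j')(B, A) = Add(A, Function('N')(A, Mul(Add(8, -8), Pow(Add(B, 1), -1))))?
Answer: Rational(1, 76286) ≈ 1.3109e-5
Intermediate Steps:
Function('N')(U, q) = -13 (Function('N')(U, q) = Add(-6, -7) = -13)
Function('j')(B, A) = Add(-13, A) (Function('j')(B, A) = Add(A, -13) = Add(-13, A))
Pow(Add(75982, Function('j')(-135, 317)), -1) = Pow(Add(75982, Add(-13, 317)), -1) = Pow(Add(75982, 304), -1) = Pow(76286, -1) = Rational(1, 76286)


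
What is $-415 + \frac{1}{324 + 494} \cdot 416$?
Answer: $- \frac{169527}{409} \approx -414.49$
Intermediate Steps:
$-415 + \frac{1}{324 + 494} \cdot 416 = -415 + \frac{1}{818} \cdot 416 = -415 + \frac{208}{409} = - \frac{169527}{409}$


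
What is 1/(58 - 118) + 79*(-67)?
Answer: -317581/60 ≈ -5293.0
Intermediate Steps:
1/(58 - 118) + 79*(-67) = 1/(-60) - 5293 = -1/60 - 5293 = -317581/60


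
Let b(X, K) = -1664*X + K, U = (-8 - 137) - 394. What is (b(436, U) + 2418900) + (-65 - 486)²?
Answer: 1996458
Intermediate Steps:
U = -539 (U = -145 - 394 = -539)
b(X, K) = K - 1664*X
(b(436, U) + 2418900) + (-65 - 486)² = ((-539 - 1664*436) + 2418900) + (-65 - 486)² = ((-539 - 725504) + 2418900) + (-551)² = (-726043 + 2418900) + 303601 = 1692857 + 303601 = 1996458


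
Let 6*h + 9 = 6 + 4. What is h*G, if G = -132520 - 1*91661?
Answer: -74727/2 ≈ -37364.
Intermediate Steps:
h = 1/6 (h = -3/2 + (6 + 4)/6 = -3/2 + (1/6)*10 = -3/2 + 5/3 = 1/6 ≈ 0.16667)
G = -224181 (G = -132520 - 91661 = -224181)
h*G = (1/6)*(-224181) = -74727/2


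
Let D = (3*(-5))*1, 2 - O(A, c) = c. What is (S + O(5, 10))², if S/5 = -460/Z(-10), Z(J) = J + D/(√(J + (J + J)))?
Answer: 96*(-74*√30 + 20533*I)/(4*√30 + 37*I) ≈ 38984.0 + 24135.0*I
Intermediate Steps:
O(A, c) = 2 - c
D = -15 (D = -15*1 = -15)
Z(J) = J - 5*√3/√J (Z(J) = J - 15/√(J + (J + J)) = J - 15/√(J + 2*J) = J - 15*√3/(3*√J) = J - 5*√3/√J)
S = -2300/(-10 + I*√30/2) (S = 5*(-460/(-10 - 5*√3/√(-10))) = 5*(-460/(-10 - 5*√3*(-I*√10/10))) = 5*(-460/(-10 + I*√30/2)) = -2300/(-10 + I*√30/2) ≈ 213.95 + 58.594*I)
(S + O(5, 10))² = ((9200/43 + 460*I*√30/43) + (2 - 1*10))² = ((9200/43 + 460*I*√30/43) + (2 - 10))² = ((9200/43 + 460*I*√30/43) - 8)² = (8856/43 + 460*I*√30/43)²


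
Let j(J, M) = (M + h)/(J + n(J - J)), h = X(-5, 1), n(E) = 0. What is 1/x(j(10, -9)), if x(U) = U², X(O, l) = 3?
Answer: 25/9 ≈ 2.7778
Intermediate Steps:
h = 3
j(J, M) = (3 + M)/J (j(J, M) = (M + 3)/(J + 0) = (3 + M)/J)
1/x(j(10, -9)) = 1/(((3 - 9)/10)²) = 1/(((⅒)*(-6))²) = 1/((-⅗)²) = 1/(9/25) = 25/9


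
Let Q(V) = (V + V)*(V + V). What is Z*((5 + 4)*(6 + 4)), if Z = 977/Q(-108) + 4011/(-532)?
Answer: -33324545/49248 ≈ -676.67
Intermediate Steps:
Q(V) = 4*V**2 (Q(V) = (2*V)*(2*V) = 4*V**2)
Z = -6664909/886464 (Z = 977/((4*(-108)**2)) + 4011/(-532) = 977/((4*11664)) + 4011*(-1/532) = 977/46656 - 573/76 = -6664909/886464 ≈ -7.5185)
Z*((5 + 4)*(6 + 4)) = -6664909*(5 + 4)*(6 + 4)/886464 = -6664909*10/98496 = -6664909/886464*90 = -33324545/49248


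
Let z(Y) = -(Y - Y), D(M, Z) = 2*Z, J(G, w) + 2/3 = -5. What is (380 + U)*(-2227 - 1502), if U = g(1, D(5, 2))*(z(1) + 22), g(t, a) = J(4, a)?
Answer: -952138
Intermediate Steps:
J(G, w) = -17/3 (J(G, w) = -⅔ - 5 = -17/3)
g(t, a) = -17/3
z(Y) = 0 (z(Y) = -1*0 = 0)
U = -374/3 (U = -17*(0 + 22)/3 = -17/3*22 = -374/3 ≈ -124.67)
(380 + U)*(-2227 - 1502) = (380 - 374/3)*(-2227 - 1502) = (766/3)*(-3729) = -952138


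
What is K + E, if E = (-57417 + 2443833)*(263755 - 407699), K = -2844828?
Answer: -343513109532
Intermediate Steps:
E = -343510264704 (E = 2386416*(-143944) = -343510264704)
K + E = -2844828 - 343510264704 = -343513109532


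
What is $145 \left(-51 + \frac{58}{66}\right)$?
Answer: $- \frac{239830}{33} \approx -7267.6$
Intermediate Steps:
$145 \left(-51 + \frac{58}{66}\right) = 145 \left(-51 + 58 \cdot \frac{1}{66}\right) = 145 \left(-51 + \frac{29}{33}\right) = 145 \left(- \frac{1654}{33}\right) = - \frac{239830}{33}$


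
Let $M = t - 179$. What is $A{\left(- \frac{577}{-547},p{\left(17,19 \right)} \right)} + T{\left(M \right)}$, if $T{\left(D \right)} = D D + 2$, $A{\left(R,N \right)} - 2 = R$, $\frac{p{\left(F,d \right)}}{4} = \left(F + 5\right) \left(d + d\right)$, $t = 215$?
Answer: $\frac{711677}{547} \approx 1301.1$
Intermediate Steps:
$p{\left(F,d \right)} = 8 d \left(5 + F\right)$ ($p{\left(F,d \right)} = 4 \left(F + 5\right) \left(d + d\right) = 4 \left(5 + F\right) 2 d = 4 \cdot 2 d \left(5 + F\right) = 8 d \left(5 + F\right)$)
$A{\left(R,N \right)} = 2 + R$
$M = 36$ ($M = 215 - 179 = 36$)
$T{\left(D \right)} = 2 + D^{2}$ ($T{\left(D \right)} = D^{2} + 2 = 2 + D^{2}$)
$A{\left(- \frac{577}{-547},p{\left(17,19 \right)} \right)} + T{\left(M \right)} = \left(2 - \frac{577}{-547}\right) + \left(2 + 36^{2}\right) = \left(2 - - \frac{577}{547}\right) + \left(2 + 1296\right) = \left(2 + \frac{577}{547}\right) + 1298 = \frac{1671}{547} + 1298 = \frac{711677}{547}$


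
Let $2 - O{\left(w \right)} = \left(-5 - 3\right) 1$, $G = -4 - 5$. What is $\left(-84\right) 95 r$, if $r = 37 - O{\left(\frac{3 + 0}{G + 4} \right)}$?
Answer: $-215460$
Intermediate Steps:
$G = -9$
$O{\left(w \right)} = 10$ ($O{\left(w \right)} = 2 - \left(-5 - 3\right) 1 = 2 - \left(-8\right) 1 = 2 - -8 = 2 + 8 = 10$)
$r = 27$ ($r = 37 - 10 = 27$)
$\left(-84\right) 95 r = \left(-84\right) 95 \cdot 27 = \left(-7980\right) 27 = -215460$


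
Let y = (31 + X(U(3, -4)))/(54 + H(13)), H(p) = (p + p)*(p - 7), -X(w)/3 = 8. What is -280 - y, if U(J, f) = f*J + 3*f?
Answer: -8401/30 ≈ -280.03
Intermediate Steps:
U(J, f) = 3*f + J*f (U(J, f) = J*f + 3*f = 3*f + J*f)
X(w) = -24 (X(w) = -3*8 = -24)
H(p) = 2*p*(-7 + p) (H(p) = (2*p)*(-7 + p) = 2*p*(-7 + p))
y = 1/30 (y = (31 - 24)/(54 + 2*13*(-7 + 13)) = 7/(54 + 2*13*6) = 7/(54 + 156) = 7/210 = 7*(1/210) = 1/30 ≈ 0.033333)
-280 - y = -280 - 1*1/30 = -280 - 1/30 = -8401/30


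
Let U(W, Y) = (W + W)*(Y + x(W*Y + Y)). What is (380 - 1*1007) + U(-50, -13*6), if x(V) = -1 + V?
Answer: -374927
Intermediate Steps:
U(W, Y) = 2*W*(-1 + 2*Y + W*Y) (U(W, Y) = (W + W)*(Y + (-1 + (W*Y + Y))) = (2*W)*(Y + (-1 + (Y + W*Y))) = (2*W)*(Y + (-1 + Y + W*Y)) = (2*W)*(-1 + 2*Y + W*Y) = 2*W*(-1 + 2*Y + W*Y))
(380 - 1*1007) + U(-50, -13*6) = (380 - 1*1007) + 2*(-50)*(-1 - 13*6 + (-13*6)*(1 - 50)) = (380 - 1007) + 2*(-50)*(-1 - 78 - 78*(-49)) = -627 + 2*(-50)*(-1 - 78 + 3822) = -627 + 2*(-50)*3743 = -627 - 374300 = -374927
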